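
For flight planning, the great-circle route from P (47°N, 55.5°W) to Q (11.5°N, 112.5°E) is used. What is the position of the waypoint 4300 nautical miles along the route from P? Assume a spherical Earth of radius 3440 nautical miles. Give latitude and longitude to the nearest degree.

≈ (59°N, 98°E)

The haversine formula gives a central angle δ ≈ 2.104 rad (120.5°) between the endpoints. The total great-circle distance is δ·R ≈ 2.104 × 3440 ≈ 7236 nmi, so the target fraction is f = 4300/7236 ≈ 0.594.
Interpolate at f ≈ 0.594 with slerp weights a = sin((1−f)δ)/sin δ ≈ 0.875, b = sin(fδ)/sin δ ≈ 1.102.
p = a·p₁ + b·p₂ ≈ (-0.075, 0.506, 0.859); φ = arcsin(p_z) ≈ 59.26°, λ = atan2(p_y, p_x) ≈ 98.46°.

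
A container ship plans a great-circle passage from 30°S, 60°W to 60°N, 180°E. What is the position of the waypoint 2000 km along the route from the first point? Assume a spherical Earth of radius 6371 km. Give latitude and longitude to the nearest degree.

From cos δ = sin φ₁ sin φ₂ + cos φ₁ cos φ₂ cos Δλ, the central angle is δ ≈ 2.278 rad (130.5°). The total great-circle distance is δ·R ≈ 2.278 × 6371 ≈ 14512 km, so the target fraction is f = 2000/14512 ≈ 0.138.
Interpolate at f ≈ 0.138 with slerp weights a = sin((1−f)δ)/sin δ ≈ 1.215, b = sin(fδ)/sin δ ≈ 0.406.
p = a·p₁ + b·p₂ ≈ (0.323, -0.911, -0.256); φ = arcsin(p_z) ≈ -14.82°, λ = atan2(p_y, p_x) ≈ -70.48°.

≈ 15°S, 70°W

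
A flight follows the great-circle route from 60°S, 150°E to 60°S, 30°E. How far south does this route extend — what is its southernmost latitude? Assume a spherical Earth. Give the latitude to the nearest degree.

The great circle lies in the plane with unit normal n̂ = (p₁ × p₂)/|p₁ × p₂|.
Here n̂_z ≈ -0.277; the vertex latitude is φ_max = arccos|n̂_z| ≈ 73.9°.

≈ 74°S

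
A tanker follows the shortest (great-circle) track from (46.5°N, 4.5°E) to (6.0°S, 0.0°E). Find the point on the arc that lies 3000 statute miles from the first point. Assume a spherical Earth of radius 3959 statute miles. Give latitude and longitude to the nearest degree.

≈ (3°N, 1°E)

Write both endpoints as unit vectors p₁, p₂ with components (cos φ cos λ, cos φ sin λ, sin φ).
The central angle between the endpoints is δ = arccos(p₁·p₂) ≈ 0.919 rad (52.7°). The total great-circle distance is δ·R ≈ 0.919 × 3959 ≈ 3638 mi, so the target fraction is f = 3000/3638 ≈ 0.825.
Interpolate at f ≈ 0.825 with slerp weights a = sin((1−f)δ)/sin δ ≈ 0.202, b = sin(fδ)/sin δ ≈ 0.865.
p = a·p₁ + b·p₂ ≈ (0.998, 0.011, 0.056); φ = arcsin(p_z) ≈ 3.21°, λ = atan2(p_y, p_x) ≈ 0.63°.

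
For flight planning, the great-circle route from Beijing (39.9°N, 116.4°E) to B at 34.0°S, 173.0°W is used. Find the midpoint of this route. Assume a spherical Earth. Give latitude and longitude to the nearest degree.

The haversine formula gives a central angle δ ≈ 1.719 rad (98.5°) between the endpoints.
Interpolate at f = 1/2 with slerp weights a = sin((1−f)δ)/sin δ ≈ 0.766, b = sin(fδ)/sin δ ≈ 0.766.
p = a·p₁ + b·p₂ ≈ (-0.891, 0.449, 0.063); φ = arcsin(p_z) ≈ 3.61°, λ = atan2(p_y, p_x) ≈ 153.27°.

≈ 4°N, 153°E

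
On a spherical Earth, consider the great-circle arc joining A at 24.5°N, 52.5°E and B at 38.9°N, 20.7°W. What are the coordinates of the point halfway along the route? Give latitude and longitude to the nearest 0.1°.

≈ 37.5°N, 19.2°E

Convert each endpoint to a unit vector on the sphere (x = cos φ cos λ, y = cos φ sin λ, z = sin φ).
The central angle between the endpoints is δ = arccos(p₁·p₂) ≈ 1.087 rad (62.3°).
Interpolate at f = 1/2 with slerp weights a = sin((1−f)δ)/sin δ ≈ 0.584, b = sin(fδ)/sin δ ≈ 0.584.
p = a·p₁ + b·p₂ ≈ (0.749, 0.261, 0.609); φ = arcsin(p_z) ≈ 37.52°, λ = atan2(p_y, p_x) ≈ 19.22°.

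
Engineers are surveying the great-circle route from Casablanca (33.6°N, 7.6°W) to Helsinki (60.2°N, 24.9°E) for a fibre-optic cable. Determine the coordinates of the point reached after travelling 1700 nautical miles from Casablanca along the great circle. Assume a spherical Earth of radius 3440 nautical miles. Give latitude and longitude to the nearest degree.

≈ 57°N, 17°E

Convert each endpoint to a unit vector on the sphere (x = cos φ cos λ, y = cos φ sin λ, z = sin φ).
The central angle between the endpoints is δ = arccos(p₁·p₂) ≈ 0.593 rad (34.0°). The total great-circle distance is δ·R ≈ 0.593 × 3440 ≈ 2040 nmi, so the target fraction is f = 1700/2040 ≈ 0.834.
Interpolate at f ≈ 0.834 with slerp weights a = sin((1−f)δ)/sin δ ≈ 0.176, b = sin(fδ)/sin δ ≈ 0.849.
p = a·p₁ + b·p₂ ≈ (0.528, 0.158, 0.834); φ = arcsin(p_z) ≈ 56.53°, λ = atan2(p_y, p_x) ≈ 16.67°.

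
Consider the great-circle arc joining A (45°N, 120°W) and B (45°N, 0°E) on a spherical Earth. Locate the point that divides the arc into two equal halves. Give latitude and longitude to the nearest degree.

≈ (63°N, 60°W)

Write both endpoints as unit vectors p₁, p₂ with components (cos φ cos λ, cos φ sin λ, sin φ).
The central angle between the endpoints is δ = arccos(p₁·p₂) ≈ 1.318 rad (75.5°).
Interpolate at f = 1/2 with slerp weights a = sin((1−f)δ)/sin δ ≈ 0.632, b = sin(fδ)/sin δ ≈ 0.632.
p = a·p₁ + b·p₂ ≈ (0.224, -0.387, 0.894); φ = arcsin(p_z) ≈ 63.43°, λ = atan2(p_y, p_x) ≈ -60.00°.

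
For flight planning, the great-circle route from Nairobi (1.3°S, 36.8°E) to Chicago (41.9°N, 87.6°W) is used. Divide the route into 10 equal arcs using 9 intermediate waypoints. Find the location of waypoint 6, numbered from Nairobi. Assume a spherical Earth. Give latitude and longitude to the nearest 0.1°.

The haversine formula gives a central angle δ ≈ 2.021 rad (115.8°) between the endpoints.
Interpolate at f = 6/10 with slerp weights a = sin((1−f)δ)/sin δ ≈ 0.804, b = sin(fδ)/sin δ ≈ 1.041.
p = a·p₁ + b·p₂ ≈ (0.676, -0.293, 0.677); φ = arcsin(p_z) ≈ 42.58°, λ = atan2(p_y, p_x) ≈ -23.41°.

≈ 42.6°N, 23.4°W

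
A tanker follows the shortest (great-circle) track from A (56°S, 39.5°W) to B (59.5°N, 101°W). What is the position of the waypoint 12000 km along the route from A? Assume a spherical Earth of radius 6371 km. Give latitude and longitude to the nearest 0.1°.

Convert each endpoint to a unit vector on the sphere (x = cos φ cos λ, y = cos φ sin λ, z = sin φ).
The central angle between the endpoints is δ = arccos(p₁·p₂) ≈ 2.188 rad (125.4°). The total great-circle distance is δ·R ≈ 2.188 × 6371 ≈ 13941 km, so the target fraction is f = 12000/13941 ≈ 0.861.
Interpolate at f ≈ 0.861 with slerp weights a = sin((1−f)δ)/sin δ ≈ 0.368, b = sin(fδ)/sin δ ≈ 1.167.
p = a·p₁ + b·p₂ ≈ (0.046, -0.712, 0.700); φ = arcsin(p_z) ≈ 44.47°, λ = atan2(p_y, p_x) ≈ -86.33°.

≈ (44.5°N, 86.3°W)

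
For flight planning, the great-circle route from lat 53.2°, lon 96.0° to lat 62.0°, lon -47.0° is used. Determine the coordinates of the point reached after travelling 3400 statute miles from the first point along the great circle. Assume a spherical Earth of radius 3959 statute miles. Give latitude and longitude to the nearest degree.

The haversine formula gives a central angle δ ≈ 1.067 rad (61.2°) between the endpoints. The total great-circle distance is δ·R ≈ 1.067 × 3959 ≈ 4226 mi, so the target fraction is f = 3400/4226 ≈ 0.805.
Interpolate at f ≈ 0.805 with slerp weights a = sin((1−f)δ)/sin δ ≈ 0.236, b = sin(fδ)/sin δ ≈ 0.864.
p = a·p₁ + b·p₂ ≈ (0.262, -0.156, 0.952); φ = arcsin(p_z) ≈ 72.25°, λ = atan2(p_y, p_x) ≈ -30.76°.

≈ lat 72°, lon -31°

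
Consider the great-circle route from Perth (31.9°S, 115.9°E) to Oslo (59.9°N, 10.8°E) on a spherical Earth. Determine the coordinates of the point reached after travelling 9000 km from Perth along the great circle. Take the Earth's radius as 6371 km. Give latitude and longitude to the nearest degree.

Write both endpoints as unit vectors p₁, p₂ with components (cos φ cos λ, cos φ sin λ, sin φ).
The central angle between the endpoints is δ = arccos(p₁·p₂) ≈ 2.175 rad (124.6°). The total great-circle distance is δ·R ≈ 2.175 × 6371 ≈ 13857 km, so the target fraction is f = 9000/13857 ≈ 0.649.
Interpolate at f ≈ 0.649 with slerp weights a = sin((1−f)δ)/sin δ ≈ 0.839, b = sin(fδ)/sin δ ≈ 1.200.
p = a·p₁ + b·p₂ ≈ (0.280, 0.754, 0.595); φ = arcsin(p_z) ≈ 36.49°, λ = atan2(p_y, p_x) ≈ 69.62°.

≈ 36°N, 70°E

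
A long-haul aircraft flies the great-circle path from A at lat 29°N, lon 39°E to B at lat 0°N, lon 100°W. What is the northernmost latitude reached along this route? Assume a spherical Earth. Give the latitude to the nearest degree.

≈ 40°N

The great circle lies in the plane with unit normal n̂ = (p₁ × p₂)/|p₁ × p₂|.
Here n̂_z ≈ -0.764; the vertex latitude is φ_max = arccos|n̂_z| ≈ 40.2°.
Check via Clairaut: cos φ_max = |cos φ₁| · sin C = cos(29.0°)·sin(60.9°) ≈ 0.764, again giving ≈ 40.2°.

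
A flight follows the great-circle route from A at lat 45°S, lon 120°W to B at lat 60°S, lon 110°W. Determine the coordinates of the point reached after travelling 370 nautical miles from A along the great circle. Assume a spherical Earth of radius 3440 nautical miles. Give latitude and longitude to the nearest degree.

Write both endpoints as unit vectors p₁, p₂ with components (cos φ cos λ, cos φ sin λ, sin φ).
The central angle between the endpoints is δ = arccos(p₁·p₂) ≈ 0.282 rad (16.1°). The total great-circle distance is δ·R ≈ 0.282 × 3440 ≈ 969 nmi, so the target fraction is f = 370/969 ≈ 0.382.
Interpolate at f ≈ 0.382 with slerp weights a = sin((1−f)δ)/sin δ ≈ 0.623, b = sin(fδ)/sin δ ≈ 0.386.
p = a·p₁ + b·p₂ ≈ (-0.286, -0.563, -0.775); φ = arcsin(p_z) ≈ -50.82°, λ = atan2(p_y, p_x) ≈ -116.96°.

≈ lat 51°S, lon 117°W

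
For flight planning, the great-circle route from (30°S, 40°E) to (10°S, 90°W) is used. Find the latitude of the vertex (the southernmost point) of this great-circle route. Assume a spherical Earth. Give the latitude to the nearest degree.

≈ 43°S

The great circle lies in the plane with unit normal n̂ = (p₁ × p₂)/|p₁ × p₂|.
Here n̂_z ≈ -0.736; the vertex latitude is φ_max = arccos|n̂_z| ≈ 42.6°.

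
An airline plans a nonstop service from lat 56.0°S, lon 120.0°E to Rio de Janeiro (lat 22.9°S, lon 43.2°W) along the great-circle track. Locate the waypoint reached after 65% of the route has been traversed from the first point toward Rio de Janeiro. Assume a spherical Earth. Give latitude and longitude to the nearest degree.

Convert each endpoint to a unit vector on the sphere (x = cos φ cos λ, y = cos φ sin λ, z = sin φ).
The central angle between the endpoints is δ = arccos(p₁·p₂) ≈ 1.742 rad (99.8°).
Interpolate at f = 0.65 with slerp weights a = sin((1−f)δ)/sin δ ≈ 0.581, b = sin(fδ)/sin δ ≈ 0.919.
p = a·p₁ + b·p₂ ≈ (0.455, -0.298, -0.839); φ = arcsin(p_z) ≈ -57.08°, λ = atan2(p_y, p_x) ≈ -33.25°.

≈ lat 57°S, lon 33°W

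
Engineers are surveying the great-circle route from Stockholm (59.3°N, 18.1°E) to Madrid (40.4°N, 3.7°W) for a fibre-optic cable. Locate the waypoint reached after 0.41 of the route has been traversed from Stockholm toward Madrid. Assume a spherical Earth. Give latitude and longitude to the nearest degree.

Write both endpoints as unit vectors p₁, p₂ with components (cos φ cos λ, cos φ sin λ, sin φ).
The central angle between the endpoints is δ = arccos(p₁·p₂) ≈ 0.407 rad (23.3°).
Interpolate at f = 0.41 with slerp weights a = sin((1−f)δ)/sin δ ≈ 0.601, b = sin(fδ)/sin δ ≈ 0.420.
p = a·p₁ + b·p₂ ≈ (0.610, 0.075, 0.789); φ = arcsin(p_z) ≈ 52.05°, λ = atan2(p_y, p_x) ≈ 6.97°.

≈ 52°N, 7°E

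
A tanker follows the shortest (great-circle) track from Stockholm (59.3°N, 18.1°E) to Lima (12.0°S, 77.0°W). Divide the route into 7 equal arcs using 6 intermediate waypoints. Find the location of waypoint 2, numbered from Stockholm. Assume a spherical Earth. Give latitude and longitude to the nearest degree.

Write both endpoints as unit vectors p₁, p₂ with components (cos φ cos λ, cos φ sin λ, sin φ).
The central angle between the endpoints is δ = arccos(p₁·p₂) ≈ 1.796 rad (102.9°).
Interpolate at f = 2/7 with slerp weights a = sin((1−f)δ)/sin δ ≈ 0.984, b = sin(fδ)/sin δ ≈ 0.504.
p = a·p₁ + b·p₂ ≈ (0.588, -0.324, 0.741); φ = arcsin(p_z) ≈ 47.82°, λ = atan2(p_y, p_x) ≈ -28.85°.

≈ (48°N, 29°W)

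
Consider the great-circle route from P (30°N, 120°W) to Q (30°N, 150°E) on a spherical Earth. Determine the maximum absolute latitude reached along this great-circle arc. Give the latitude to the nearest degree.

The great circle lies in the plane with unit normal n̂ = (p₁ × p₂)/|p₁ × p₂|.
Here n̂_z ≈ -0.775; the vertex latitude is φ_max = arccos|n̂_z| ≈ 39.2°.
Check via Clairaut: cos φ_max = |cos φ₁| · sin C = cos(30.0°)·sin(63.4°) ≈ 0.775, again giving ≈ 39.2°.

≈ 39°N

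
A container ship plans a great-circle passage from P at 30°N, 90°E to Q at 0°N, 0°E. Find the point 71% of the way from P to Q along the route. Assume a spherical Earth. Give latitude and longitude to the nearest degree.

≈ 13°N, 23°E

Convert each endpoint to a unit vector on the sphere (x = cos φ cos λ, y = cos φ sin λ, z = sin φ).
The central angle between the endpoints is δ = arccos(p₁·p₂) ≈ 1.571 rad (90.0°).
Interpolate at f = 0.71 with slerp weights a = sin((1−f)δ)/sin δ ≈ 0.440, b = sin(fδ)/sin δ ≈ 0.898.
p = a·p₁ + b·p₂ ≈ (0.898, 0.381, 0.220); φ = arcsin(p_z) ≈ 12.71°, λ = atan2(p_y, p_x) ≈ 22.99°.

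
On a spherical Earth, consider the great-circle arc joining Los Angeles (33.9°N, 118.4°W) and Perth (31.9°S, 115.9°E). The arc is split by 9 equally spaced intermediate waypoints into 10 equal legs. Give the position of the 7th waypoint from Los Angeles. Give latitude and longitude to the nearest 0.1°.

Convert each endpoint to a unit vector on the sphere (x = cos φ cos λ, y = cos φ sin λ, z = sin φ).
The central angle between the endpoints is δ = arccos(p₁·p₂) ≈ 2.355 rad (134.9°).
Interpolate at f = 7/10 with slerp weights a = sin((1−f)δ)/sin δ ≈ 0.916, b = sin(fδ)/sin δ ≈ 1.408.
p = a·p₁ + b·p₂ ≈ (-0.884, 0.406, -0.233); φ = arcsin(p_z) ≈ -13.46°, λ = atan2(p_y, p_x) ≈ 155.33°.

≈ 13.5°S, 155.3°E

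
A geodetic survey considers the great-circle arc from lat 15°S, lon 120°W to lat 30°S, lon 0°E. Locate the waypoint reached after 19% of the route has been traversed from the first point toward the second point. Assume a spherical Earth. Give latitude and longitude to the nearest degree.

The haversine formula gives a central angle δ ≈ 1.864 rad (106.8°) between the endpoints.
Interpolate at f = 0.19 with slerp weights a = sin((1−f)δ)/sin δ ≈ 1.043, b = sin(fδ)/sin δ ≈ 0.362.
p = a·p₁ + b·p₂ ≈ (-0.190, -0.872, -0.451); φ = arcsin(p_z) ≈ -26.80°, λ = atan2(p_y, p_x) ≈ -102.28°.

≈ lat 27°S, lon 102°W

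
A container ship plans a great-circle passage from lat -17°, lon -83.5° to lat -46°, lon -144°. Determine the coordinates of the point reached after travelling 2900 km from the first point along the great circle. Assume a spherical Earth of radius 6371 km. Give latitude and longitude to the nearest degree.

Convert each endpoint to a unit vector on the sphere (x = cos φ cos λ, y = cos φ sin λ, z = sin φ).
The central angle between the endpoints is δ = arccos(p₁·p₂) ≈ 1.003 rad (57.5°). The total great-circle distance is δ·R ≈ 1.003 × 6371 ≈ 6393 km, so the target fraction is f = 2900/6393 ≈ 0.454.
Interpolate at f ≈ 0.454 with slerp weights a = sin((1−f)δ)/sin δ ≈ 0.618, b = sin(fδ)/sin δ ≈ 0.521.
p = a·p₁ + b·p₂ ≈ (-0.226, -0.800, -0.556); φ = arcsin(p_z) ≈ -33.76°, λ = atan2(p_y, p_x) ≈ -105.78°.

≈ lat -34°, lon -106°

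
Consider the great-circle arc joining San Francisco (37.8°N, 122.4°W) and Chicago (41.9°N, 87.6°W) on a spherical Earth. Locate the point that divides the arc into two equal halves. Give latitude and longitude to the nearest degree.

≈ 41°N, 106°W

Convert each endpoint to a unit vector on the sphere (x = cos φ cos λ, y = cos φ sin λ, z = sin φ).
The central angle between the endpoints is δ = arccos(p₁·p₂) ≈ 0.468 rad (26.8°).
Interpolate at f = 1/2 with slerp weights a = sin((1−f)δ)/sin δ ≈ 0.514, b = sin(fδ)/sin δ ≈ 0.514.
p = a·p₁ + b·p₂ ≈ (-0.202, -0.725, 0.658); φ = arcsin(p_z) ≈ 41.17°, λ = atan2(p_y, p_x) ≈ -105.54°.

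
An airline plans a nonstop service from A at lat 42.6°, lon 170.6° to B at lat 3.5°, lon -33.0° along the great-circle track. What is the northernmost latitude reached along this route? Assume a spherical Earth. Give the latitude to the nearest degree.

The great circle lies in the plane with unit normal n̂ = (p₁ × p₂)/|p₁ × p₂|.
Here n̂_z ≈ +0.380; the vertex latitude is φ_max = arccos|n̂_z| ≈ 67.7°.
Check via Clairaut: cos φ_max = |cos φ₁| · sin C = cos(42.6°)·sin(31.0°) ≈ 0.380, again giving ≈ 67.7°.

≈ 68°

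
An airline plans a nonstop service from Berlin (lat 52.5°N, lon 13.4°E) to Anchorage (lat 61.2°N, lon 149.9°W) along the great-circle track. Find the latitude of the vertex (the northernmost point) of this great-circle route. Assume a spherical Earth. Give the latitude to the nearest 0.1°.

The great circle lies in the plane with unit normal n̂ = (p₁ × p₂)/|p₁ × p₂|.
Here n̂_z ≈ -0.093; the vertex latitude is φ_max = arccos|n̂_z| ≈ 84.7°.
Check via Clairaut: cos φ_max = |cos φ₁| · sin C = cos(52.5°)·sin(8.7°) ≈ 0.093, again giving ≈ 84.7°.

≈ 84.7°N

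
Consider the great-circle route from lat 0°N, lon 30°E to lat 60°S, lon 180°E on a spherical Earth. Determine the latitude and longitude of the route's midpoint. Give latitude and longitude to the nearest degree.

≈ lat 54°S, lon 54°E

Convert each endpoint to a unit vector on the sphere (x = cos φ cos λ, y = cos φ sin λ, z = sin φ).
The central angle between the endpoints is δ = arccos(p₁·p₂) ≈ 2.019 rad (115.7°).
Interpolate at f = 1/2 with slerp weights a = sin((1−f)δ)/sin δ ≈ 0.939, b = sin(fδ)/sin δ ≈ 0.939.
p = a·p₁ + b·p₂ ≈ (0.344, 0.470, -0.813); φ = arcsin(p_z) ≈ -54.42°, λ = atan2(p_y, p_x) ≈ 53.79°.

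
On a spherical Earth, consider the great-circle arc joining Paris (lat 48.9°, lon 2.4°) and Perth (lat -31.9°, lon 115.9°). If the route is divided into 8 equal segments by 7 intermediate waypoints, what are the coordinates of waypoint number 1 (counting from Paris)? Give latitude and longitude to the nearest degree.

From cos δ = sin φ₁ sin φ₂ + cos φ₁ cos φ₂ cos Δλ, the central angle is δ ≈ 2.240 rad (128.4°).
Interpolate at f = 1/8 with slerp weights a = sin((1−f)δ)/sin δ ≈ 1.180, b = sin(fδ)/sin δ ≈ 0.353.
p = a·p₁ + b·p₂ ≈ (0.644, 0.302, 0.703); φ = arcsin(p_z) ≈ 44.65°, λ = atan2(p_y, p_x) ≈ 25.10°.

≈ lat 45°, lon 25°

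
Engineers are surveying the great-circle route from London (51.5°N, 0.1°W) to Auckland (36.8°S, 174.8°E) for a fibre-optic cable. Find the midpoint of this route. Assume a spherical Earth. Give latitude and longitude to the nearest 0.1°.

≈ 44.2°N, 157.8°E

Write both endpoints as unit vectors p₁, p₂ with components (cos φ cos λ, cos φ sin λ, sin φ).
The central angle between the endpoints is δ = arccos(p₁·p₂) ≈ 2.877 rad (164.9°).
Interpolate at f = 1/2 with slerp weights a = sin((1−f)δ)/sin δ ≈ 3.796, b = sin(fδ)/sin δ ≈ 3.796.
p = a·p₁ + b·p₂ ≈ (-0.664, 0.271, 0.697); φ = arcsin(p_z) ≈ 44.17°, λ = atan2(p_y, p_x) ≈ 157.77°.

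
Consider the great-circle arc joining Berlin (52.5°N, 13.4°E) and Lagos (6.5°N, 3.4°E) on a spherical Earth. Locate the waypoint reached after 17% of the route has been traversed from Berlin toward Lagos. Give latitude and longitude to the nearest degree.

Write both endpoints as unit vectors p₁, p₂ with components (cos φ cos λ, cos φ sin λ, sin φ).
The central angle between the endpoints is δ = arccos(p₁·p₂) ≈ 0.816 rad (46.7°).
Interpolate at f = 0.17 with slerp weights a = sin((1−f)δ)/sin δ ≈ 0.860, b = sin(fδ)/sin δ ≈ 0.190.
p = a·p₁ + b·p₂ ≈ (0.698, 0.133, 0.704); φ = arcsin(p_z) ≈ 44.75°, λ = atan2(p_y, p_x) ≈ 10.76°.

≈ (45°N, 11°E)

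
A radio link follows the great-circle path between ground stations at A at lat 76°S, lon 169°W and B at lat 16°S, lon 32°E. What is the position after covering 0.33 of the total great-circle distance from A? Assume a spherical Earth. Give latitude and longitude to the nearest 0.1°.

≈ lat 73.7°S, lon 47.3°E

Convert each endpoint to a unit vector on the sphere (x = cos φ cos λ, y = cos φ sin λ, z = sin φ).
The central angle between the endpoints is δ = arccos(p₁·p₂) ≈ 1.520 rad (87.1°).
Interpolate at f = 0.33 with slerp weights a = sin((1−f)δ)/sin δ ≈ 0.853, b = sin(fδ)/sin δ ≈ 0.482.
p = a·p₁ + b·p₂ ≈ (0.190, 0.206, -0.960); φ = arcsin(p_z) ≈ -73.72°, λ = atan2(p_y, p_x) ≈ 47.29°.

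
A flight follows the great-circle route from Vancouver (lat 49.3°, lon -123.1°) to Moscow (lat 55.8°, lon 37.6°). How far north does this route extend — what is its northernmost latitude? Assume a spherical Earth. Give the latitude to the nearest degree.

≈ 83°

The great circle lies in the plane with unit normal n̂ = (p₁ × p₂)/|p₁ × p₂|.
Here n̂_z ≈ +0.126; the vertex latitude is φ_max = arccos|n̂_z| ≈ 82.7°.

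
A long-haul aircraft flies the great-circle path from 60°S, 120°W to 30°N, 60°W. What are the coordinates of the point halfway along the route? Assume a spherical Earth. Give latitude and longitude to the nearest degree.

≈ 17°S, 81°W

Convert each endpoint to a unit vector on the sphere (x = cos φ cos λ, y = cos φ sin λ, z = sin φ).
The central angle between the endpoints is δ = arccos(p₁·p₂) ≈ 1.789 rad (102.5°).
Interpolate at f = 1/2 with slerp weights a = sin((1−f)δ)/sin δ ≈ 0.799, b = sin(fδ)/sin δ ≈ 0.799.
p = a·p₁ + b·p₂ ≈ (0.146, -0.945, -0.292); φ = arcsin(p_z) ≈ -17.00°, λ = atan2(p_y, p_x) ≈ -81.21°.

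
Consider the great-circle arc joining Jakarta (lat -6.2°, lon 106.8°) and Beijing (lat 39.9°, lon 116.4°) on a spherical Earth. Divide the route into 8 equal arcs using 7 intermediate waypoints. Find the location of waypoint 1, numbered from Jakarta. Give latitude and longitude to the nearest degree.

≈ lat 0°, lon 108°

Write both endpoints as unit vectors p₁, p₂ with components (cos φ cos λ, cos φ sin λ, sin φ).
The central angle between the endpoints is δ = arccos(p₁·p₂) ≈ 0.819 rad (46.9°).
Interpolate at f = 1/8 with slerp weights a = sin((1−f)δ)/sin δ ≈ 0.899, b = sin(fδ)/sin δ ≈ 0.140.
p = a·p₁ + b·p₂ ≈ (-0.306, 0.952, -0.007); φ = arcsin(p_z) ≈ -0.42°, λ = atan2(p_y, p_x) ≈ 107.83°.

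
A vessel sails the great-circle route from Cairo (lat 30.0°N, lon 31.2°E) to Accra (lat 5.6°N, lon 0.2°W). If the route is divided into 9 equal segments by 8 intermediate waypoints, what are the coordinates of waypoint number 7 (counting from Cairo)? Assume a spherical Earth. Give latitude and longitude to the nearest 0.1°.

Convert each endpoint to a unit vector on the sphere (x = cos φ cos λ, y = cos φ sin λ, z = sin φ).
The central angle between the endpoints is δ = arccos(p₁·p₂) ≈ 0.669 rad (38.3°).
Interpolate at f = 7/9 with slerp weights a = sin((1−f)δ)/sin δ ≈ 0.239, b = sin(fδ)/sin δ ≈ 0.802.
p = a·p₁ + b·p₂ ≈ (0.975, 0.104, 0.198); φ = arcsin(p_z) ≈ 11.40°, λ = atan2(p_y, p_x) ≈ 6.11°.

≈ lat 11.4°N, lon 6.1°E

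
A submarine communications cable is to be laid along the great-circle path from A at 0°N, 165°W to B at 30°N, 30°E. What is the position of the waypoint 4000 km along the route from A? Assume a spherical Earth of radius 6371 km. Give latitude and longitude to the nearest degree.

≈ 32°N, 178°E

Convert each endpoint to a unit vector on the sphere (x = cos φ cos λ, y = cos φ sin λ, z = sin φ).
The central angle between the endpoints is δ = arccos(p₁·p₂) ≈ 2.562 rad (146.8°). The total great-circle distance is δ·R ≈ 2.562 × 6371 ≈ 16321 km, so the target fraction is f = 4000/16321 ≈ 0.245.
Interpolate at f ≈ 0.245 with slerp weights a = sin((1−f)δ)/sin δ ≈ 1.706, b = sin(fδ)/sin δ ≈ 1.072.
p = a·p₁ + b·p₂ ≈ (-0.844, 0.023, 0.536); φ = arcsin(p_z) ≈ 32.41°, λ = atan2(p_y, p_x) ≈ 178.46°.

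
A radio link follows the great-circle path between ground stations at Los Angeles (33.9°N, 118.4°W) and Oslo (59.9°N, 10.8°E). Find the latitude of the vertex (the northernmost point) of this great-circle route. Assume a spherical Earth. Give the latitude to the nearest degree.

≈ 71°N

The great circle lies in the plane with unit normal n̂ = (p₁ × p₂)/|p₁ × p₂|.
Here n̂_z ≈ +0.331; the vertex latitude is φ_max = arccos|n̂_z| ≈ 70.7°.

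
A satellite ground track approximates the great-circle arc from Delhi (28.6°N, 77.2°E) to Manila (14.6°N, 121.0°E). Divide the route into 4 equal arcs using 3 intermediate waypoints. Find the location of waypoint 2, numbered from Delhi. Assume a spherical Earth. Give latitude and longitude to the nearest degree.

Convert each endpoint to a unit vector on the sphere (x = cos φ cos λ, y = cos φ sin λ, z = sin φ).
The central angle between the endpoints is δ = arccos(p₁·p₂) ≈ 0.747 rad (42.8°).
Interpolate at f = 2/4 with slerp weights a = sin((1−f)δ)/sin δ ≈ 0.537, b = sin(fδ)/sin δ ≈ 0.537.
p = a·p₁ + b·p₂ ≈ (-0.163, 0.905, 0.392); φ = arcsin(p_z) ≈ 23.11°, λ = atan2(p_y, p_x) ≈ 100.22°.

≈ 23°N, 100°E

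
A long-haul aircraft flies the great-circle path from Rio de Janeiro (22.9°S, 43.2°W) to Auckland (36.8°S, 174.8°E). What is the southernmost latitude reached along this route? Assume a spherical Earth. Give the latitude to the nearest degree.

The great circle lies in the plane with unit normal n̂ = (p₁ × p₂)/|p₁ × p₂|.
Here n̂_z ≈ -0.484; the vertex latitude is φ_max = arccos|n̂_z| ≈ 61.0°.

≈ 61°S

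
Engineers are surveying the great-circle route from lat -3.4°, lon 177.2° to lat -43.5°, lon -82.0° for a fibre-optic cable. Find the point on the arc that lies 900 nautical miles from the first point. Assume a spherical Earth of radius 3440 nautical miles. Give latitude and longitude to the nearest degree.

≈ lat -14°, lon -172°

From cos δ = sin φ₁ sin φ₂ + cos φ₁ cos φ₂ cos Δλ, the central angle is δ ≈ 1.666 rad (95.4°). The total great-circle distance is δ·R ≈ 1.666 × 3440 ≈ 5730 nmi, so the target fraction is f = 900/5730 ≈ 0.157.
Interpolate at f ≈ 0.157 with slerp weights a = sin((1−f)δ)/sin δ ≈ 0.991, b = sin(fδ)/sin δ ≈ 0.260.
p = a·p₁ + b·p₂ ≈ (-0.961, -0.138, -0.238); φ = arcsin(p_z) ≈ -13.75°, λ = atan2(p_y, p_x) ≈ -171.81°.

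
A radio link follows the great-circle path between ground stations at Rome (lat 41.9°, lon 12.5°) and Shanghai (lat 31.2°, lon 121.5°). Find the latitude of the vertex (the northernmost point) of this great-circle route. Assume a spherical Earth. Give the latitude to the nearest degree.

≈ 53°

The great circle lies in the plane with unit normal n̂ = (p₁ × p₂)/|p₁ × p₂|.
Here n̂_z ≈ +0.608; the vertex latitude is φ_max = arccos|n̂_z| ≈ 52.6°.
Check via Clairaut: cos φ_max = |cos φ₁| · sin C = cos(41.9°)·sin(54.8°) ≈ 0.608, again giving ≈ 52.6°.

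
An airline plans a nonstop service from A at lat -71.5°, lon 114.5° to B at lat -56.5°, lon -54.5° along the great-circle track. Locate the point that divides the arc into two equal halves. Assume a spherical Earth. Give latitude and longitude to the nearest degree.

Write both endpoints as unit vectors p₁, p₂ with components (cos φ cos λ, cos φ sin λ, sin φ).
The central angle between the endpoints is δ = arccos(p₁·p₂) ≈ 0.903 rad (51.8°).
Interpolate at f = 1/2 with slerp weights a = sin((1−f)δ)/sin δ ≈ 0.556, b = sin(fδ)/sin δ ≈ 0.556.
p = a·p₁ + b·p₂ ≈ (0.105, -0.089, -0.990); φ = arcsin(p_z) ≈ -82.08°, λ = atan2(p_y, p_x) ≈ -40.37°.

≈ lat -82°, lon -40°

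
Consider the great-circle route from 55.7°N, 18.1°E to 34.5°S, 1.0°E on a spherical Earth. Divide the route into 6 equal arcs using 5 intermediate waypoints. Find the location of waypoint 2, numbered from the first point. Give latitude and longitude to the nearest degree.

≈ 26°N, 10°E

From cos δ = sin φ₁ sin φ₂ + cos φ₁ cos φ₂ cos Δλ, the central angle is δ ≈ 1.595 rad (91.4°).
Interpolate at f = 2/6 with slerp weights a = sin((1−f)δ)/sin δ ≈ 0.874, b = sin(fδ)/sin δ ≈ 0.507.
p = a·p₁ + b·p₂ ≈ (0.886, 0.160, 0.435); φ = arcsin(p_z) ≈ 25.78°, λ = atan2(p_y, p_x) ≈ 10.26°.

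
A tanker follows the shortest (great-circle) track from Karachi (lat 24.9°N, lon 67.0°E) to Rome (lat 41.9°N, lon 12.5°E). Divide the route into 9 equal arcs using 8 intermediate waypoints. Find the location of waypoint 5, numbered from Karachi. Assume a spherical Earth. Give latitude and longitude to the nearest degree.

≈ lat 37°N, lon 40°E

Convert each endpoint to a unit vector on the sphere (x = cos φ cos λ, y = cos φ sin λ, z = sin φ).
The central angle between the endpoints is δ = arccos(p₁·p₂) ≈ 0.832 rad (47.7°).
Interpolate at f = 5/9 with slerp weights a = sin((1−f)δ)/sin δ ≈ 0.489, b = sin(fδ)/sin δ ≈ 0.603.
p = a·p₁ + b·p₂ ≈ (0.612, 0.505, 0.609); φ = arcsin(p_z) ≈ 37.50°, λ = atan2(p_y, p_x) ≈ 39.57°.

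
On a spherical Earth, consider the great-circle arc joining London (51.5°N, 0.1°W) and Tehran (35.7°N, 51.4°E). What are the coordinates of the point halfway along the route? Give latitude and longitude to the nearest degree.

Write both endpoints as unit vectors p₁, p₂ with components (cos φ cos λ, cos φ sin λ, sin φ).
The central angle between the endpoints is δ = arccos(p₁·p₂) ≈ 0.690 rad (39.5°).
Interpolate at f = 1/2 with slerp weights a = sin((1−f)δ)/sin δ ≈ 0.531, b = sin(fδ)/sin δ ≈ 0.531.
p = a·p₁ + b·p₂ ≈ (0.600, 0.337, 0.726); φ = arcsin(p_z) ≈ 46.54°, λ = atan2(p_y, p_x) ≈ 29.30°.

≈ 47°N, 29°E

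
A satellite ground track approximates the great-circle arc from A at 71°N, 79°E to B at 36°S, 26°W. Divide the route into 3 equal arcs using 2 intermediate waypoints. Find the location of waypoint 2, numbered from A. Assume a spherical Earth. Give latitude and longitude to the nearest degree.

≈ 4°N, 10°W

Convert each endpoint to a unit vector on the sphere (x = cos φ cos λ, y = cos φ sin λ, z = sin φ).
The central angle between the endpoints is δ = arccos(p₁·p₂) ≈ 2.245 rad (128.6°).
Interpolate at f = 2/3 with slerp weights a = sin((1−f)δ)/sin δ ≈ 0.871, b = sin(fδ)/sin δ ≈ 1.276.
p = a·p₁ + b·p₂ ≈ (0.982, -0.174, 0.073); φ = arcsin(p_z) ≈ 4.19°, λ = atan2(p_y, p_x) ≈ -10.07°.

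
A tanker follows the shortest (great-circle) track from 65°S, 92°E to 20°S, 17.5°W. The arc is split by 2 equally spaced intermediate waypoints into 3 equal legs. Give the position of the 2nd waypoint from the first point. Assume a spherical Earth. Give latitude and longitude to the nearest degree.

The haversine formula gives a central angle δ ≈ 1.392 rad (79.8°) between the endpoints.
Interpolate at f = 2/3 with slerp weights a = sin((1−f)δ)/sin δ ≈ 0.455, b = sin(fδ)/sin δ ≈ 0.814.
p = a·p₁ + b·p₂ ≈ (0.722, -0.038, -0.690); φ = arcsin(p_z) ≈ -43.67°, λ = atan2(p_y, p_x) ≈ -2.99°.

≈ 44°S, 3°W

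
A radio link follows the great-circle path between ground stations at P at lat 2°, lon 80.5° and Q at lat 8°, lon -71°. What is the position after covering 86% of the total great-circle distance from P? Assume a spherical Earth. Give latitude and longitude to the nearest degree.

≈ lat 14°, lon -50°

Convert each endpoint to a unit vector on the sphere (x = cos φ cos λ, y = cos φ sin λ, z = sin φ).
The central angle between the endpoints is δ = arccos(p₁·p₂) ≈ 2.616 rad (149.9°).
Interpolate at f = 0.86 with slerp weights a = sin((1−f)δ)/sin δ ≈ 0.713, b = sin(fδ)/sin δ ≈ 1.551.
p = a·p₁ + b·p₂ ≈ (0.618, -0.749, 0.241); φ = arcsin(p_z) ≈ 13.93°, λ = atan2(p_y, p_x) ≈ -50.48°.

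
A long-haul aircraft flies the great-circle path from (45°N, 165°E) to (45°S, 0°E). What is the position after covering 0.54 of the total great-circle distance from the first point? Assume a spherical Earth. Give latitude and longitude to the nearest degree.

≈ (5°S, 78°E)

The haversine formula gives a central angle δ ≈ 2.957 rad (169.4°) between the endpoints.
Interpolate at f = 0.54 with slerp weights a = sin((1−f)δ)/sin δ ≈ 5.320, b = sin(fδ)/sin δ ≈ 5.439.
p = a·p₁ + b·p₂ ≈ (0.212, 0.974, -0.084); φ = arcsin(p_z) ≈ -4.81°, λ = atan2(p_y, p_x) ≈ 77.72°.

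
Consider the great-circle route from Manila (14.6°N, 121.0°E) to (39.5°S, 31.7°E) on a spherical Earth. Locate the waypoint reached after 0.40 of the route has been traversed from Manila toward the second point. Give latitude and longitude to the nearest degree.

Write both endpoints as unit vectors p₁, p₂ with components (cos φ cos λ, cos φ sin λ, sin φ).
The central angle between the endpoints is δ = arccos(p₁·p₂) ≈ 1.723 rad (98.7°).
Interpolate at f = 0.40 with slerp weights a = sin((1−f)δ)/sin δ ≈ 0.869, b = sin(fδ)/sin δ ≈ 0.643.
p = a·p₁ + b·p₂ ≈ (-0.011, 0.982, -0.190); φ = arcsin(p_z) ≈ -10.96°, λ = atan2(p_y, p_x) ≈ 90.64°.

≈ (11°S, 91°E)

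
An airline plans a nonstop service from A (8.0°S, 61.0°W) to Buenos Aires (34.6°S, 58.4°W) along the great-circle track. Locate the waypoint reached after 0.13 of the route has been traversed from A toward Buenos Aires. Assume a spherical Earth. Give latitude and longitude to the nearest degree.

From cos δ = sin φ₁ sin φ₂ + cos φ₁ cos φ₂ cos Δλ, the central angle is δ ≈ 0.466 rad (26.7°).
Interpolate at f = 0.13 with slerp weights a = sin((1−f)δ)/sin δ ≈ 0.878, b = sin(fδ)/sin δ ≈ 0.135.
p = a·p₁ + b·p₂ ≈ (0.480, -0.855, -0.199); φ = arcsin(p_z) ≈ -11.46°, λ = atan2(p_y, p_x) ≈ -60.71°.

≈ (11°S, 61°W)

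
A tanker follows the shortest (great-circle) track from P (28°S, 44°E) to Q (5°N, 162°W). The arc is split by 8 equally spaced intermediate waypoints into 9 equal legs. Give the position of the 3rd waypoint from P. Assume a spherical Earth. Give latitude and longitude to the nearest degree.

≈ (46°S, 102°E)

Write both endpoints as unit vectors p₁, p₂ with components (cos φ cos λ, cos φ sin λ, sin φ).
The central angle between the endpoints is δ = arccos(p₁·p₂) ≈ 2.553 rad (146.3°).
Interpolate at f = 3/9 with slerp weights a = sin((1−f)δ)/sin δ ≈ 1.785, b = sin(fδ)/sin δ ≈ 1.353.
p = a·p₁ + b·p₂ ≈ (-0.149, 0.678, -0.720); φ = arcsin(p_z) ≈ -46.04°, λ = atan2(p_y, p_x) ≈ 102.37°.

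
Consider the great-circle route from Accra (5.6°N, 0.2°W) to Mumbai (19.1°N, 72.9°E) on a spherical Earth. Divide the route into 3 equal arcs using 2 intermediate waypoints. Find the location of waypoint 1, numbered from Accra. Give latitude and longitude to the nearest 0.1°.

≈ 12.5°N, 23.2°E

Convert each endpoint to a unit vector on the sphere (x = cos φ cos λ, y = cos φ sin λ, z = sin φ).
The central angle between the endpoints is δ = arccos(p₁·p₂) ≈ 1.261 rad (72.2°).
Interpolate at f = 1/3 with slerp weights a = sin((1−f)δ)/sin δ ≈ 0.782, b = sin(fδ)/sin δ ≈ 0.428.
p = a·p₁ + b·p₂ ≈ (0.898, 0.384, 0.217); φ = arcsin(p_z) ≈ 12.50°, λ = atan2(p_y, p_x) ≈ 23.17°.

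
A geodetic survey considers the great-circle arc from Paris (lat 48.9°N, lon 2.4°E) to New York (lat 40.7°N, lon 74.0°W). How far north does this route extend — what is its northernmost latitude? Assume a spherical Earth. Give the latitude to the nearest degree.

≈ 52°N

The great circle lies in the plane with unit normal n̂ = (p₁ × p₂)/|p₁ × p₂|.
Here n̂_z ≈ -0.610; the vertex latitude is φ_max = arccos|n̂_z| ≈ 52.4°.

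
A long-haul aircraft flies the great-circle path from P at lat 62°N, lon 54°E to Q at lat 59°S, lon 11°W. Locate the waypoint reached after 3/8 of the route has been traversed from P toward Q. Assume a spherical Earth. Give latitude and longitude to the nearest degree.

≈ lat 17°N, lon 25°E

The haversine formula gives a central angle δ ≈ 2.285 rad (130.9°) between the endpoints.
Interpolate at f = 3/8 with slerp weights a = sin((1−f)δ)/sin δ ≈ 1.309, b = sin(fδ)/sin δ ≈ 1.000.
p = a·p₁ + b·p₂ ≈ (0.867, 0.399, 0.299); φ = arcsin(p_z) ≈ 17.41°, λ = atan2(p_y, p_x) ≈ 24.72°.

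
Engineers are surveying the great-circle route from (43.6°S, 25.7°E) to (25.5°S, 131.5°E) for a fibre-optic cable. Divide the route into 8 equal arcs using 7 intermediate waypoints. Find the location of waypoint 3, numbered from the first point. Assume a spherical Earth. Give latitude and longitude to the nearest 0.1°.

≈ (50.5°S, 71.1°E)

From cos δ = sin φ₁ sin φ₂ + cos φ₁ cos φ₂ cos Δλ, the central angle is δ ≈ 1.452 rad (83.2°).
Interpolate at f = 3/8 with slerp weights a = sin((1−f)δ)/sin δ ≈ 0.793, b = sin(fδ)/sin δ ≈ 0.522.
p = a·p₁ + b·p₂ ≈ (0.206, 0.602, -0.772); φ = arcsin(p_z) ≈ -50.51°, λ = atan2(p_y, p_x) ≈ 71.12°.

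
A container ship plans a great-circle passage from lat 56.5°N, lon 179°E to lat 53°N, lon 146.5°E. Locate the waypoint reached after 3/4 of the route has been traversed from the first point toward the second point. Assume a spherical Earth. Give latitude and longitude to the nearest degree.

≈ lat 55°N, lon 154°E

From cos δ = sin φ₁ sin φ₂ + cos φ₁ cos φ₂ cos Δλ, the central angle is δ ≈ 0.330 rad (18.9°).
Interpolate at f = 3/4 with slerp weights a = sin((1−f)δ)/sin δ ≈ 0.254, b = sin(fδ)/sin δ ≈ 0.756.
p = a·p₁ + b·p₂ ≈ (-0.520, 0.254, 0.816); φ = arcsin(p_z) ≈ 54.67°, λ = atan2(p_y, p_x) ≈ 153.99°.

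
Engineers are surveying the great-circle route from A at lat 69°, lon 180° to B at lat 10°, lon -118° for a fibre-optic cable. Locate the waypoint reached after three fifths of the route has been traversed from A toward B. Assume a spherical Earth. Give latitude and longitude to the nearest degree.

≈ lat 36°, lon -129°

Convert each endpoint to a unit vector on the sphere (x = cos φ cos λ, y = cos φ sin λ, z = sin φ).
The central angle between the endpoints is δ = arccos(p₁·p₂) ≈ 1.237 rad (70.9°).
Interpolate at f = 3/5 with slerp weights a = sin((1−f)δ)/sin δ ≈ 0.503, b = sin(fδ)/sin δ ≈ 0.715.
p = a·p₁ + b·p₂ ≈ (-0.511, -0.622, 0.593); φ = arcsin(p_z) ≈ 36.40°, λ = atan2(p_y, p_x) ≈ -129.39°.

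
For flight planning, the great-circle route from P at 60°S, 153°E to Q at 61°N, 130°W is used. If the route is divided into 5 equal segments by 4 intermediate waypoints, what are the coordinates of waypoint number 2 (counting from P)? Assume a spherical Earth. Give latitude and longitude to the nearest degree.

The haversine formula gives a central angle δ ≈ 2.350 rad (134.7°) between the endpoints.
Interpolate at f = 2/5 with slerp weights a = sin((1−f)δ)/sin δ ≈ 1.388, b = sin(fδ)/sin δ ≈ 1.135.
p = a·p₁ + b·p₂ ≈ (-0.972, -0.107, -0.209); φ = arcsin(p_z) ≈ -12.05°, λ = atan2(p_y, p_x) ≈ -173.74°.

≈ 12°S, 174°W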